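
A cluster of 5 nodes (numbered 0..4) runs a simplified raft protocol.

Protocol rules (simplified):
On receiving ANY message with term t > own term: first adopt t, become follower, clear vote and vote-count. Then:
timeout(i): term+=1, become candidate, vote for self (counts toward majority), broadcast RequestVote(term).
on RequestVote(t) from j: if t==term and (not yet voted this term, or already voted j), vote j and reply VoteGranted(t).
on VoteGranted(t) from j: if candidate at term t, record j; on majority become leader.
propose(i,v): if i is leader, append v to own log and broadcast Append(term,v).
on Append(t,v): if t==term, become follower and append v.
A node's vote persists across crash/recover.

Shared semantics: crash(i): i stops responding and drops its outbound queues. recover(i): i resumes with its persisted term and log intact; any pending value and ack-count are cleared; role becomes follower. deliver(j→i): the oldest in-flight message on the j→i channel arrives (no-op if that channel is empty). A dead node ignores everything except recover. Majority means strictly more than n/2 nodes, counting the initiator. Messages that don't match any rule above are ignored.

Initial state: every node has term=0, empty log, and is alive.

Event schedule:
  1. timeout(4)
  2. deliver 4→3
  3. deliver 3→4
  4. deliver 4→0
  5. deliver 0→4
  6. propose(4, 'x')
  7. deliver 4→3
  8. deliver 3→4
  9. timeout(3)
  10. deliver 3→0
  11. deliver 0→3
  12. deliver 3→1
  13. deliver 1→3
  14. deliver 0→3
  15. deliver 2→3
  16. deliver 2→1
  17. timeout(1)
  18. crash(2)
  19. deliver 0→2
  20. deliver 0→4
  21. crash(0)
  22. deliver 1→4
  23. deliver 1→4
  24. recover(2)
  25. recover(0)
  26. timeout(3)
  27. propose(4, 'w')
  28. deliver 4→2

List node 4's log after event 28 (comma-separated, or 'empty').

x

after 1 — timeout(4): n4:cand/t1/[-]
after 2 — deliver 4→3: n3:foll/t1/[-]
after 3 — deliver 3→4: ·
after 4 — deliver 4→0: n0:foll/t1/[-]
after 5 — deliver 0→4: n4:lead/t1/[-]
after 6 — propose(4,'x'): n4:lead/t1/[x]
after 7 — deliver 4→3: n3:foll/t1/[x]
after 8 — deliver 3→4: ·
after 9 — timeout(3): n3:cand/t2/[x]
after 10 — deliver 3→0: n0:foll/t2/[-]
after 11 — deliver 0→3: ·
after 12 — deliver 3→1: n1:foll/t2/[-]
after 13 — deliver 1→3: n3:lead/t2/[x]
after 14 — deliver 0→3: ·
after 15 — deliver 2→3: ·
after 16 — deliver 2→1: ·
after 17 — timeout(1): n1:cand/t3/[-]
after 18 — crash(2): n2:✗foll/t0/[-]
after 19 — deliver 0→2: ·
after 20 — deliver 0→4: ·
after 21 — crash(0): n0:✗foll/t2/[-]
after 22 — deliver 1→4: n4:foll/t3/[x]
after 23 — deliver 1→4: ·
after 24 — recover(2): n2:foll/t0/[-]
after 25 — recover(0): n0:foll/t2/[-]
after 26 — timeout(3): n3:cand/t3/[x]
after 27 — propose(4,'w'): ·
after 28 — deliver 4→2: n2:foll/t1/[-]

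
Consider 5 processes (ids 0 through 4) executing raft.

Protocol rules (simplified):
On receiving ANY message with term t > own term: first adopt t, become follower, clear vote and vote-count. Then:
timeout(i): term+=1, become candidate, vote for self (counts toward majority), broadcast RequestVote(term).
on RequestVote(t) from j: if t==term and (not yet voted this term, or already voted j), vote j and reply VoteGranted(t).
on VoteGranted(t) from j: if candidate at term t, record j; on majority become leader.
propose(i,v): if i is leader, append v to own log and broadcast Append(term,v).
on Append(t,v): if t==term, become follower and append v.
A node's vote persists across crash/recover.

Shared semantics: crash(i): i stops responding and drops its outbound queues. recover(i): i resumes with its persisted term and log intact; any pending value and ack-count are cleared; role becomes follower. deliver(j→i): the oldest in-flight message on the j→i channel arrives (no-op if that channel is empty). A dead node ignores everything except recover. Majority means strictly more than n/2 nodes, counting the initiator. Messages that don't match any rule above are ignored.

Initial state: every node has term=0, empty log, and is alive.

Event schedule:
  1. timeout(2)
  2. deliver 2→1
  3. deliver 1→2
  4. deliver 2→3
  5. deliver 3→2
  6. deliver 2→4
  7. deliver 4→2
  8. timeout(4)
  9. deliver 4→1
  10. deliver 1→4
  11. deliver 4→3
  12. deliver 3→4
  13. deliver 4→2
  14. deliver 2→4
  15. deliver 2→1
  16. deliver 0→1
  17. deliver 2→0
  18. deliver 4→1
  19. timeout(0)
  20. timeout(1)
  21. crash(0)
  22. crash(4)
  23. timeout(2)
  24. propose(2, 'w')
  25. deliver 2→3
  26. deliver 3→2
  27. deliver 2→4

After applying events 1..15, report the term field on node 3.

2

after 1 — timeout(2): n2:cand/t1/[-]
after 2 — deliver 2→1: n1:foll/t1/[-]
after 3 — deliver 1→2: ·
after 4 — deliver 2→3: n3:foll/t1/[-]
after 5 — deliver 3→2: n2:lead/t1/[-]
after 6 — deliver 2→4: n4:foll/t1/[-]
after 7 — deliver 4→2: ·
after 8 — timeout(4): n4:cand/t2/[-]
after 9 — deliver 4→1: n1:foll/t2/[-]
after 10 — deliver 1→4: ·
after 11 — deliver 4→3: n3:foll/t2/[-]
after 12 — deliver 3→4: n4:lead/t2/[-]
after 13 — deliver 4→2: n2:foll/t2/[-]
after 14 — deliver 2→4: ·
after 15 — deliver 2→1: ·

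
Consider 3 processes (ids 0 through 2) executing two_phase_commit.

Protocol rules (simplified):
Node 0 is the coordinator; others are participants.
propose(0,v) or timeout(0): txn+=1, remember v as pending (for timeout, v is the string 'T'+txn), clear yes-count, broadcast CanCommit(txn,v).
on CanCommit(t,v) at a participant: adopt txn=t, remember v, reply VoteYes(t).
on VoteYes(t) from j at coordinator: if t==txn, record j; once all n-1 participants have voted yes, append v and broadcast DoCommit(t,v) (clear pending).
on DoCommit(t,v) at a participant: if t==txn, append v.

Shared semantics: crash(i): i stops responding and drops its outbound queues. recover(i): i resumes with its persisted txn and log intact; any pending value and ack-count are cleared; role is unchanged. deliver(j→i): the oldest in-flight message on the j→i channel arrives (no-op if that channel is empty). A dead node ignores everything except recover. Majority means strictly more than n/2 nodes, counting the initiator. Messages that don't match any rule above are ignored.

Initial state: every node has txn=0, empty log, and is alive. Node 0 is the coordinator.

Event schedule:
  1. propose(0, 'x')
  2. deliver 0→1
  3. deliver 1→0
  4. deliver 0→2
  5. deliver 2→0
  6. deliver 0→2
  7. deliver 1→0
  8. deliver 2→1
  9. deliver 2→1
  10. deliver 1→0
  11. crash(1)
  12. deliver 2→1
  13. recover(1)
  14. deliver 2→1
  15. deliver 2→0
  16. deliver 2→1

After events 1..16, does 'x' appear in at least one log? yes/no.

after 1 — propose(0,'x'): n0:coor/t1/[-]
after 2 — deliver 0→1: n1:part/t1/[-]
after 3 — deliver 1→0: ·
after 4 — deliver 0→2: n2:part/t1/[-]
after 5 — deliver 2→0: n0:coor/t1/[x]
after 6 — deliver 0→2: n2:part/t1/[x]
after 7 — deliver 1→0: ·
after 8 — deliver 2→1: ·
after 9 — deliver 2→1: ·
after 10 — deliver 1→0: ·
after 11 — crash(1): n1:✗part/t1/[-]
after 12 — deliver 2→1: ·
after 13 — recover(1): n1:part/t1/[-]
after 14 — deliver 2→1: ·
after 15 — deliver 2→0: ·
after 16 — deliver 2→1: ·

yes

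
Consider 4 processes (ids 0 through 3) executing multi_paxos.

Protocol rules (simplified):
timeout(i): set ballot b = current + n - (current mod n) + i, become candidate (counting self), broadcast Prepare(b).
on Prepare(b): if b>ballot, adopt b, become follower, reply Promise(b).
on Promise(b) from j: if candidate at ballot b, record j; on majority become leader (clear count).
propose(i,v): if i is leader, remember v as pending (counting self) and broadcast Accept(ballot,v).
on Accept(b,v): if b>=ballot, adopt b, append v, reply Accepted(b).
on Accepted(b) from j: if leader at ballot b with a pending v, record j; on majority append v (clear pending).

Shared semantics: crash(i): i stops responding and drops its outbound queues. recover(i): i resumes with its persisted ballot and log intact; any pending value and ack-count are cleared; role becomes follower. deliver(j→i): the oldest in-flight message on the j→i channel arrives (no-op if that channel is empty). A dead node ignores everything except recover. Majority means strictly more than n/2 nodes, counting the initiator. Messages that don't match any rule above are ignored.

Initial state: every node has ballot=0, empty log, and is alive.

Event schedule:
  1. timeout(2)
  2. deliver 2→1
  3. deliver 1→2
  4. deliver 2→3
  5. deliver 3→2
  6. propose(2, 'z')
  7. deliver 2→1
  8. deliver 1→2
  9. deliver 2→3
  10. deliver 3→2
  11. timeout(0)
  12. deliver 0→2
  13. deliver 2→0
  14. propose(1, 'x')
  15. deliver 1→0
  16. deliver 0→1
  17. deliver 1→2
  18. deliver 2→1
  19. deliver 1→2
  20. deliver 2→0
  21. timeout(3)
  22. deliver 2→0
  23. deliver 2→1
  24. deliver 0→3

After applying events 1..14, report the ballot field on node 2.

after 1 — timeout(2): n2:cand/b6/[-]
after 2 — deliver 2→1: n1:foll/b6/[-]
after 3 — deliver 1→2: ·
after 4 — deliver 2→3: n3:foll/b6/[-]
after 5 — deliver 3→2: n2:lead/b6/[-]
after 6 — propose(2,'z'): ·
after 7 — deliver 2→1: n1:foll/b6/[z]
after 8 — deliver 1→2: ·
after 9 — deliver 2→3: n3:foll/b6/[z]
after 10 — deliver 3→2: n2:lead/b6/[z]
after 11 — timeout(0): n0:cand/b4/[-]
after 12 — deliver 0→2: ·
after 13 — deliver 2→0: n0:foll/b6/[-]
after 14 — propose(1,'x'): ·

6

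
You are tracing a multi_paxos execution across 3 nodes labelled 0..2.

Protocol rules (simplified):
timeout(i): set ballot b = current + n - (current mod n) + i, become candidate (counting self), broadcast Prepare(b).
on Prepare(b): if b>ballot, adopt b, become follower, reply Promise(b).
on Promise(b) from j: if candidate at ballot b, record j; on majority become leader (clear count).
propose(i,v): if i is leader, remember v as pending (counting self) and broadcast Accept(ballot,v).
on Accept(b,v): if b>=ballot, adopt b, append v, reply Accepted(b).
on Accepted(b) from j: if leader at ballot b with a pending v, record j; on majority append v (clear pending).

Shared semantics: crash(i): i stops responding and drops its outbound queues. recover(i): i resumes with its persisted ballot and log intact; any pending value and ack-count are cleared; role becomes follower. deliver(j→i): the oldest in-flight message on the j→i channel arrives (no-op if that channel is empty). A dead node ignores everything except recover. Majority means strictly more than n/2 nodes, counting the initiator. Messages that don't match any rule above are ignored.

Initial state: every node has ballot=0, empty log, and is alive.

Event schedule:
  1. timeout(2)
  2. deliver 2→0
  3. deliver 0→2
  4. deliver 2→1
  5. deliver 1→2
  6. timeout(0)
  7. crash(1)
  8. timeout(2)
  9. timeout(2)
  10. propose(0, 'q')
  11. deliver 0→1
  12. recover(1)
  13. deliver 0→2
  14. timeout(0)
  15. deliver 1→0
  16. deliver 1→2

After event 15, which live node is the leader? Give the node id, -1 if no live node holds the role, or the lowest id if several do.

after 1 — timeout(2): n2:cand/b5/[-]
after 2 — deliver 2→0: n0:foll/b5/[-]
after 3 — deliver 0→2: n2:lead/b5/[-]
after 4 — deliver 2→1: n1:foll/b5/[-]
after 5 — deliver 1→2: ·
after 6 — timeout(0): n0:cand/b6/[-]
after 7 — crash(1): n1:✗foll/b5/[-]
after 8 — timeout(2): n2:cand/b8/[-]
after 9 — timeout(2): n2:cand/b11/[-]
after 10 — propose(0,'q'): ·
after 11 — deliver 0→1: ·
after 12 — recover(1): n1:foll/b5/[-]
after 13 — deliver 0→2: ·
after 14 — timeout(0): n0:cand/b9/[-]
after 15 — deliver 1→0: ·

-1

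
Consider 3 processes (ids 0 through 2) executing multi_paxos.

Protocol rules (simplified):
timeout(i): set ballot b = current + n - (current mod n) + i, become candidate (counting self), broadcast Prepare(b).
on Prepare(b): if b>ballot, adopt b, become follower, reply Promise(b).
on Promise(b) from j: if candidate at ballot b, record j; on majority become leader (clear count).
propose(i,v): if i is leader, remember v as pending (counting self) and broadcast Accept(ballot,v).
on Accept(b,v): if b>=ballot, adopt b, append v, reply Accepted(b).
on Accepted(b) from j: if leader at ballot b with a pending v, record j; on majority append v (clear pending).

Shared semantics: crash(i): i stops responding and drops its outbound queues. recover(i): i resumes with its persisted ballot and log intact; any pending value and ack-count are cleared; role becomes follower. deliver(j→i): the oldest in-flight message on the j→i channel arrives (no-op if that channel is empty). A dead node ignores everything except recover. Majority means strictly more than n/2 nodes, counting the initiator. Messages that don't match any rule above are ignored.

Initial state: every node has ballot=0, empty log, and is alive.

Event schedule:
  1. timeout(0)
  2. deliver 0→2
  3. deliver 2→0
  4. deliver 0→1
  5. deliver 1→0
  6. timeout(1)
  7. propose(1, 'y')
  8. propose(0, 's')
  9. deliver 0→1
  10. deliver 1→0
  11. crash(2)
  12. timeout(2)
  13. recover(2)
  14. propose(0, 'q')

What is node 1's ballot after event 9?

e1 timeout(0): 0[cand,b=3,-]
e2 deliver 0→2: 2[foll,b=3,-]
e3 deliver 2→0: 0[lead,b=3,-]
e4 deliver 0→1: 1[foll,b=3,-]
e5 deliver 1→0: ·
e6 timeout(1): 1[cand,b=7,-]
e7 propose(1,'y'): ·
e8 propose(0,'s'): ·
e9 deliver 0→1: ·

7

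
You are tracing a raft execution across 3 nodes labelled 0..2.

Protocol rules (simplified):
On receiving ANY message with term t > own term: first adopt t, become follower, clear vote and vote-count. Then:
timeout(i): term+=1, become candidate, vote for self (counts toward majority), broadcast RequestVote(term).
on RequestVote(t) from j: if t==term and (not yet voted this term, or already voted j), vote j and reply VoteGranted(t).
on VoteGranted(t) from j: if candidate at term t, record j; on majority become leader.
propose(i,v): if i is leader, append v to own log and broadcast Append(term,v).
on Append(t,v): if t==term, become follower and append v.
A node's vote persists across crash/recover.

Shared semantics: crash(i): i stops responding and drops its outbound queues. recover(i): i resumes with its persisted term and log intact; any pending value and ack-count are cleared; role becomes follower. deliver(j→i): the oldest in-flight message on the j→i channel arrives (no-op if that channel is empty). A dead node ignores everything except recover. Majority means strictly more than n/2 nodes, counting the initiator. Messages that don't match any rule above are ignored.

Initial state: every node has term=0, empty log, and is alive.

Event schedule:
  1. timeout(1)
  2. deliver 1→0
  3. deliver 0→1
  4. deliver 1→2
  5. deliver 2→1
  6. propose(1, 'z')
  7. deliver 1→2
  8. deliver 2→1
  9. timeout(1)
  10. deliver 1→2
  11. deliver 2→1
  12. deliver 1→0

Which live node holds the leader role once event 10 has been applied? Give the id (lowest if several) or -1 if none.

after 1 — timeout(1): n1:cand/t1/[-]
after 2 — deliver 1→0: n0:foll/t1/[-]
after 3 — deliver 0→1: n1:lead/t1/[-]
after 4 — deliver 1→2: n2:foll/t1/[-]
after 5 — deliver 2→1: ·
after 6 — propose(1,'z'): n1:lead/t1/[z]
after 7 — deliver 1→2: n2:foll/t1/[z]
after 8 — deliver 2→1: ·
after 9 — timeout(1): n1:cand/t2/[z]
after 10 — deliver 1→2: n2:foll/t2/[z]

-1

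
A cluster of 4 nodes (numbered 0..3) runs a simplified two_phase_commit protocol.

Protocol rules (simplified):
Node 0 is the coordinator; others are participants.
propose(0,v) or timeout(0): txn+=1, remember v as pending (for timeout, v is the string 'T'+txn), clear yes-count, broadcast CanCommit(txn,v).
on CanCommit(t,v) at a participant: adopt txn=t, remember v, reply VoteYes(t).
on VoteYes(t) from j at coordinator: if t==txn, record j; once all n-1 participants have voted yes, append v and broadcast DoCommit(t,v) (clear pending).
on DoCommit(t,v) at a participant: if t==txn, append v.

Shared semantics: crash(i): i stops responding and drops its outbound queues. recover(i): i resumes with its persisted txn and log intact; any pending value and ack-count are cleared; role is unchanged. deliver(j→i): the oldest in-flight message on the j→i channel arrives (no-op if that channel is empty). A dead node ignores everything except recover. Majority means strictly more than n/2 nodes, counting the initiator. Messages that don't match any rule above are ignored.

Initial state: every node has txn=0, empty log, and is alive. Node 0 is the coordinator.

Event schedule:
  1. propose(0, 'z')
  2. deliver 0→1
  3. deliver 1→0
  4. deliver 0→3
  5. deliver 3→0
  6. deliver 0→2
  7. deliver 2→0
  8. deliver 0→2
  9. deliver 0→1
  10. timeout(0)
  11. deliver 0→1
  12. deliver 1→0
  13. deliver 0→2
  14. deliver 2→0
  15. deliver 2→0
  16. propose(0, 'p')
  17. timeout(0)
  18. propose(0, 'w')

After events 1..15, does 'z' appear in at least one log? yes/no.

after 1 — propose(0,'z'): n0:coor/t1/[-]
after 2 — deliver 0→1: n1:part/t1/[-]
after 3 — deliver 1→0: ·
after 4 — deliver 0→3: n3:part/t1/[-]
after 5 — deliver 3→0: ·
after 6 — deliver 0→2: n2:part/t1/[-]
after 7 — deliver 2→0: n0:coor/t1/[z]
after 8 — deliver 0→2: n2:part/t1/[z]
after 9 — deliver 0→1: n1:part/t1/[z]
after 10 — timeout(0): n0:coor/t2/[z]
after 11 — deliver 0→1: n1:part/t2/[z]
after 12 — deliver 1→0: ·
after 13 — deliver 0→2: n2:part/t2/[z]
after 14 — deliver 2→0: ·
after 15 — deliver 2→0: ·

yes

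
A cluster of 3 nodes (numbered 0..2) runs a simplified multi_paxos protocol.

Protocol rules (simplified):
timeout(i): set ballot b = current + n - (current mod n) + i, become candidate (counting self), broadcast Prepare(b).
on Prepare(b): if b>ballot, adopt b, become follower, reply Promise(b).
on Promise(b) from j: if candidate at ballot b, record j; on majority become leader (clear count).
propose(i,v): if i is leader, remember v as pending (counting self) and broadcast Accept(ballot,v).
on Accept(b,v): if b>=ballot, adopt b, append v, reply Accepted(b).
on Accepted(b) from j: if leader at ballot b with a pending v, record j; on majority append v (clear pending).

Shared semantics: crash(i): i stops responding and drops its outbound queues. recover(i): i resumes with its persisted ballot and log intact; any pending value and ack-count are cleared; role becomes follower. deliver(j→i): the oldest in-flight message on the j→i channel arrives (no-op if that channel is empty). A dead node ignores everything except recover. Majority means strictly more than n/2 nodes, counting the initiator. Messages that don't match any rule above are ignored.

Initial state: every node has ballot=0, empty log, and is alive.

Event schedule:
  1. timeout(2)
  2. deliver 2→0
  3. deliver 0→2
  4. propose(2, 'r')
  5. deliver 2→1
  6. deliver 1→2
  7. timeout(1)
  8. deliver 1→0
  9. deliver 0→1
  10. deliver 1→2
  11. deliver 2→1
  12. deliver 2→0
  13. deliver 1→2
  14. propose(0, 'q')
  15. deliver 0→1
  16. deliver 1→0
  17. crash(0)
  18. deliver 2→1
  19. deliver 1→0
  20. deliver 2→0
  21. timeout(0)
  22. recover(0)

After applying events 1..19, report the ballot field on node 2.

e1 timeout(2): 2[cand,b=5,-]
e2 deliver 2→0: 0[foll,b=5,-]
e3 deliver 0→2: 2[lead,b=5,-]
e4 propose(2,'r'): ·
e5 deliver 2→1: 1[foll,b=5,-]
e6 deliver 1→2: ·
e7 timeout(1): 1[cand,b=7,-]
e8 deliver 1→0: 0[foll,b=7,-]
e9 deliver 0→1: 1[lead,b=7,-]
e10 deliver 1→2: 2[foll,b=7,-]
e11 deliver 2→1: ·
e12 deliver 2→0: ·
e13 deliver 1→2: ·
e14 propose(0,'q'): ·
e15 deliver 0→1: ·
e16 deliver 1→0: ·
e17 crash(0): 0[✗foll,b=7,-]
e18 deliver 2→1: ·
e19 deliver 1→0: ·

7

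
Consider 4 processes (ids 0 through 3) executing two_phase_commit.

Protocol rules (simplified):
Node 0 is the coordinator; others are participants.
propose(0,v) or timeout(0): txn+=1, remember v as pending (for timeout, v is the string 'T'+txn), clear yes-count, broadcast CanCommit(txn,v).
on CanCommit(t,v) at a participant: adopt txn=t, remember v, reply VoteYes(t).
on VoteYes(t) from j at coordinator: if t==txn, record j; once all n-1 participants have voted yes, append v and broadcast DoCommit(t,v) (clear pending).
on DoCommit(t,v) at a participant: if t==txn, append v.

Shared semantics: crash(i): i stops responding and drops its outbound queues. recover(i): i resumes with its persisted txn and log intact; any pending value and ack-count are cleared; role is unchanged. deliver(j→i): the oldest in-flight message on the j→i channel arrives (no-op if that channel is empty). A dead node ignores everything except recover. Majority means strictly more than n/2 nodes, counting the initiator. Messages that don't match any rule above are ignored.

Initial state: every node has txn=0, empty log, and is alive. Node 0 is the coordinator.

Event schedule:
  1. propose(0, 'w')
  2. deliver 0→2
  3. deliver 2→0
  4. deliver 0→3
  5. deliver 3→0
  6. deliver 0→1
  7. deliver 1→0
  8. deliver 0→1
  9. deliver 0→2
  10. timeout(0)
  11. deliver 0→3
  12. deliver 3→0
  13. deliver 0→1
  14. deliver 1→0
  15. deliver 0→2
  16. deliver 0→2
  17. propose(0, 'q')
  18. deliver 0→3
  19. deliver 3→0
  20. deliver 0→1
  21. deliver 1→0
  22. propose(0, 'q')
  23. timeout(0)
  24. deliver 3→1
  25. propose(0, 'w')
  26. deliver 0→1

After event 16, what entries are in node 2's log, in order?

w

after 1 — propose(0,'w'): n0:coor/t1/[-]
after 2 — deliver 0→2: n2:part/t1/[-]
after 3 — deliver 2→0: ·
after 4 — deliver 0→3: n3:part/t1/[-]
after 5 — deliver 3→0: ·
after 6 — deliver 0→1: n1:part/t1/[-]
after 7 — deliver 1→0: n0:coor/t1/[w]
after 8 — deliver 0→1: n1:part/t1/[w]
after 9 — deliver 0→2: n2:part/t1/[w]
after 10 — timeout(0): n0:coor/t2/[w]
after 11 — deliver 0→3: n3:part/t1/[w]
after 12 — deliver 3→0: ·
after 13 — deliver 0→1: n1:part/t2/[w]
after 14 — deliver 1→0: ·
after 15 — deliver 0→2: n2:part/t2/[w]
after 16 — deliver 0→2: ·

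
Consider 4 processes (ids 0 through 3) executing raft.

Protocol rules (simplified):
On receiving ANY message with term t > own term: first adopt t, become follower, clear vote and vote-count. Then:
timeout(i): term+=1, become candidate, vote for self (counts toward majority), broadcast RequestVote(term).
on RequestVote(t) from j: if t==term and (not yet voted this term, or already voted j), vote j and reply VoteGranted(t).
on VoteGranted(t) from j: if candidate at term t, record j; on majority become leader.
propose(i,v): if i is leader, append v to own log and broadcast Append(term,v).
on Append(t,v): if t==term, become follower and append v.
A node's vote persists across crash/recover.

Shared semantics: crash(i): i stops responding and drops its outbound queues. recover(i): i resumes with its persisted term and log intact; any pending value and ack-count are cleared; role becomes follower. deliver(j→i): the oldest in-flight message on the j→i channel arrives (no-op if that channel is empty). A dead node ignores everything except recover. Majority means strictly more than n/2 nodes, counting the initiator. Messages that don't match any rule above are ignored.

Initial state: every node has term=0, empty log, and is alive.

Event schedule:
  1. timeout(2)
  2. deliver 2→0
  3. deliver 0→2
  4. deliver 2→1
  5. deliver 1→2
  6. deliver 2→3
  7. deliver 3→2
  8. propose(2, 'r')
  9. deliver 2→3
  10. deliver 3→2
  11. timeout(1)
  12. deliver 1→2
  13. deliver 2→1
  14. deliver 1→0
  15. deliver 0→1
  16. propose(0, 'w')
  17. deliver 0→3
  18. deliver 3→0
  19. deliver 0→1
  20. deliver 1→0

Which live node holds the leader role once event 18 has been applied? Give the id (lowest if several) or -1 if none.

-1

1. timeout(2):  <2:cand t1 ->
2. deliver 2→0:  <0:foll t1 ->
3. deliver 0→2:  nop
4. deliver 2→1:  <1:foll t1 ->
5. deliver 1→2:  <2:lead t1 ->
6. deliver 2→3:  <3:foll t1 ->
7. deliver 3→2:  nop
8. propose(2,'r'):  <2:lead t1 r>
9. deliver 2→3:  <3:foll t1 r>
10. deliver 3→2:  nop
11. timeout(1):  <1:cand t2 ->
12. deliver 1→2:  <2:foll t2 r>
13. deliver 2→1:  nop
14. deliver 1→0:  <0:foll t2 ->
15. deliver 0→1:  nop
16. propose(0,'w'):  nop
17. deliver 0→3:  nop
18. deliver 3→0:  nop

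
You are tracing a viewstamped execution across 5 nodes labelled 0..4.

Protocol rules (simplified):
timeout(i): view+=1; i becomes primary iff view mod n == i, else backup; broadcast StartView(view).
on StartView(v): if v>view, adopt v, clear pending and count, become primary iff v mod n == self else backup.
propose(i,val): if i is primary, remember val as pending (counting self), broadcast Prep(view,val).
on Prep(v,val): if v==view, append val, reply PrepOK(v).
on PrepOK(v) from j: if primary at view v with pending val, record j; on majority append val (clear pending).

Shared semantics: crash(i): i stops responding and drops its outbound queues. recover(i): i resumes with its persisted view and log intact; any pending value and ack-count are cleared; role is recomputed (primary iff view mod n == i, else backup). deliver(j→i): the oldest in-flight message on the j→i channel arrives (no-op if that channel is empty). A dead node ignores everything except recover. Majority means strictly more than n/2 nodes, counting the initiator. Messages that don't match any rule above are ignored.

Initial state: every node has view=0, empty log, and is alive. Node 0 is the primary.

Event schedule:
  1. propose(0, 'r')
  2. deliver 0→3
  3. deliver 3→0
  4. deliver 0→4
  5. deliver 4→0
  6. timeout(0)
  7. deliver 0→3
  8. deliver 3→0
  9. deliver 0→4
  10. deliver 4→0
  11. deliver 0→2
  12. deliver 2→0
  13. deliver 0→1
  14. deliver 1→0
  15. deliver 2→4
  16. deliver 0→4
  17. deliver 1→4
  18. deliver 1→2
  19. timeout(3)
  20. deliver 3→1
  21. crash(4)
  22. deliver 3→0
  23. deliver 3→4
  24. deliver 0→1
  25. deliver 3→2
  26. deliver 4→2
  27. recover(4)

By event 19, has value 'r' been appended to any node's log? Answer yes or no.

[1] propose(0,'r') → ∅
[2] deliver 0→3 → N3(back v0 [r])
[3] deliver 3→0 → ∅
[4] deliver 0→4 → N4(back v0 [r])
[5] deliver 4→0 → N0(prim v0 [r])
[6] timeout(0) → N0(back v1 [r])
[7] deliver 0→3 → N3(back v1 [r])
[8] deliver 3→0 → ∅
[9] deliver 0→4 → N4(back v1 [r])
[10] deliver 4→0 → ∅
[11] deliver 0→2 → N2(back v0 [r])
[12] deliver 2→0 → ∅
[13] deliver 0→1 → N1(back v0 [r])
[14] deliver 1→0 → ∅
[15] deliver 2→4 → ∅
[16] deliver 0→4 → ∅
[17] deliver 1→4 → ∅
[18] deliver 1→2 → ∅
[19] timeout(3) → N3(back v2 [r])

yes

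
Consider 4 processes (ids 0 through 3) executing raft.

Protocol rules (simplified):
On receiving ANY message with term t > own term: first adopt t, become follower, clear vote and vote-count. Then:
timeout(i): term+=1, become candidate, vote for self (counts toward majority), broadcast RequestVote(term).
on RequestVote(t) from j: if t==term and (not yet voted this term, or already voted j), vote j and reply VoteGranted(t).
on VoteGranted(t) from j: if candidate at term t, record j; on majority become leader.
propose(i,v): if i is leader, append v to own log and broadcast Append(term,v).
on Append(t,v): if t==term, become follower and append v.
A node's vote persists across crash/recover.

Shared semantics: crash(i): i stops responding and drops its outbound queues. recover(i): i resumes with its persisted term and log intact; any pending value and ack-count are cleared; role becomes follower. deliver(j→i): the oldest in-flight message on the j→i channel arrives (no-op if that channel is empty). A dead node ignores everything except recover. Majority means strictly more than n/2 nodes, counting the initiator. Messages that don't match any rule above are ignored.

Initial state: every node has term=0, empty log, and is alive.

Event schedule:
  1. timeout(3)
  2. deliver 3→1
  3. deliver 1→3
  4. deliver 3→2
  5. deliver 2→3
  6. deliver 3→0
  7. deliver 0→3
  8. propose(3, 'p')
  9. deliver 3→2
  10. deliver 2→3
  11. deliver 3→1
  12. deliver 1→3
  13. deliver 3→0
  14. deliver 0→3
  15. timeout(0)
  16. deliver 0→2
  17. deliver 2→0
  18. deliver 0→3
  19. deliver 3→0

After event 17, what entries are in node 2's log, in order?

step 1 timeout(3): 3={cand,t=1,log=-}
step 2 deliver 3→1: 1={foll,t=1,log=-}
step 3 deliver 1→3: —
step 4 deliver 3→2: 2={foll,t=1,log=-}
step 5 deliver 2→3: 3={lead,t=1,log=-}
step 6 deliver 3→0: 0={foll,t=1,log=-}
step 7 deliver 0→3: —
step 8 propose(3,'p'): 3={lead,t=1,log=p}
step 9 deliver 3→2: 2={foll,t=1,log=p}
step 10 deliver 2→3: —
step 11 deliver 3→1: 1={foll,t=1,log=p}
step 12 deliver 1→3: —
step 13 deliver 3→0: 0={foll,t=1,log=p}
step 14 deliver 0→3: —
step 15 timeout(0): 0={cand,t=2,log=p}
step 16 deliver 0→2: 2={foll,t=2,log=p}
step 17 deliver 2→0: —

p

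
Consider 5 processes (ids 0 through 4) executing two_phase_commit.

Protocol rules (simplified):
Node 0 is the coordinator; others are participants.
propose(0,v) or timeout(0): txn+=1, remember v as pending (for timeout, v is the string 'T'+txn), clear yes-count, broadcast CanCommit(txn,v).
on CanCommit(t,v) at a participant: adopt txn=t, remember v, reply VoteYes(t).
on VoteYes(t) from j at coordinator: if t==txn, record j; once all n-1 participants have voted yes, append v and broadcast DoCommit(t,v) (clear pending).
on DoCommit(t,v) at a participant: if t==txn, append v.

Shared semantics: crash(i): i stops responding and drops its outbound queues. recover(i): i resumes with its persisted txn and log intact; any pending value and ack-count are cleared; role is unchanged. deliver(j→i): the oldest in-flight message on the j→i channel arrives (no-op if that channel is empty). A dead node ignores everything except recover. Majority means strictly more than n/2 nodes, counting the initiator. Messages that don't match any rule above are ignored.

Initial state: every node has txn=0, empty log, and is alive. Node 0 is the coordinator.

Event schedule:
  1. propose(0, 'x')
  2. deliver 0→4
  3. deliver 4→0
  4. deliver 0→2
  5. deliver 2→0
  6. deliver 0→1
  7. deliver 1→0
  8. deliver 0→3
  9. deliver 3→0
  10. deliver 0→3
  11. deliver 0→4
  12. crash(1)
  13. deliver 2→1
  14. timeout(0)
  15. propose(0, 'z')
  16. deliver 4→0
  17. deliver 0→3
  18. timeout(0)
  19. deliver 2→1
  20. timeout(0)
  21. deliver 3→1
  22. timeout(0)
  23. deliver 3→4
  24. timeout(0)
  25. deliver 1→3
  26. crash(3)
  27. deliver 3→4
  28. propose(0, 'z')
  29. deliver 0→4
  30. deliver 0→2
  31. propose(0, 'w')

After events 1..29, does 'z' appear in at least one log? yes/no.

step 1 propose(0,'x'): 0={coor,t=1,log=-}
step 2 deliver 0→4: 4={part,t=1,log=-}
step 3 deliver 4→0: —
step 4 deliver 0→2: 2={part,t=1,log=-}
step 5 deliver 2→0: —
step 6 deliver 0→1: 1={part,t=1,log=-}
step 7 deliver 1→0: —
step 8 deliver 0→3: 3={part,t=1,log=-}
step 9 deliver 3→0: 0={coor,t=1,log=x}
step 10 deliver 0→3: 3={part,t=1,log=x}
step 11 deliver 0→4: 4={part,t=1,log=x}
step 12 crash(1): 1={✗part,t=1,log=-}
step 13 deliver 2→1: —
step 14 timeout(0): 0={coor,t=2,log=x}
step 15 propose(0,'z'): 0={coor,t=3,log=x}
step 16 deliver 4→0: —
step 17 deliver 0→3: 3={part,t=2,log=x}
step 18 timeout(0): 0={coor,t=4,log=x}
step 19 deliver 2→1: —
step 20 timeout(0): 0={coor,t=5,log=x}
step 21 deliver 3→1: —
step 22 timeout(0): 0={coor,t=6,log=x}
step 23 deliver 3→4: —
step 24 timeout(0): 0={coor,t=7,log=x}
step 25 deliver 1→3: —
step 26 crash(3): 3={✗part,t=2,log=x}
step 27 deliver 3→4: —
step 28 propose(0,'z'): 0={coor,t=8,log=x}
step 29 deliver 0→4: 4={part,t=2,log=x}

no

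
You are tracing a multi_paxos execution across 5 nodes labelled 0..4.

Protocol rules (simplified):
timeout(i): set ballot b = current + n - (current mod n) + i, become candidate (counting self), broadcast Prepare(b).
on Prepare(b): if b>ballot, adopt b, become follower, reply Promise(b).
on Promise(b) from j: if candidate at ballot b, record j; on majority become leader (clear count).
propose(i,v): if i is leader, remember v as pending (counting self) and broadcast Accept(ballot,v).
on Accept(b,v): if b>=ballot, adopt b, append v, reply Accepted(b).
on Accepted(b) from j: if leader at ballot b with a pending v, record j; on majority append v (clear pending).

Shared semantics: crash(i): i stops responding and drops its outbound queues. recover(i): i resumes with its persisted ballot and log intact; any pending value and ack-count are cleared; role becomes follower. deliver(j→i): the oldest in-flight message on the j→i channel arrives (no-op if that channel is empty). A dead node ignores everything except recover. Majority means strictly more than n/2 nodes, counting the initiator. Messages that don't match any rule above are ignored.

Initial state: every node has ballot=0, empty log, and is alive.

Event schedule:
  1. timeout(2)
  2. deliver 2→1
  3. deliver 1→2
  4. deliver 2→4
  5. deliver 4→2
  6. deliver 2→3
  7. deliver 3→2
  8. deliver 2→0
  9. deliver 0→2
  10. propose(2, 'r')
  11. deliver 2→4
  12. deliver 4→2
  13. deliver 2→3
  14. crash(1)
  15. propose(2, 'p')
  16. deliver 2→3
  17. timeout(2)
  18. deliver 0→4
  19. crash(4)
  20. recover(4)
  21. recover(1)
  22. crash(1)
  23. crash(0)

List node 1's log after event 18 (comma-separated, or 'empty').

empty

after 1 — timeout(2): n2:cand/b7/[-]
after 2 — deliver 2→1: n1:foll/b7/[-]
after 3 — deliver 1→2: ·
after 4 — deliver 2→4: n4:foll/b7/[-]
after 5 — deliver 4→2: n2:lead/b7/[-]
after 6 — deliver 2→3: n3:foll/b7/[-]
after 7 — deliver 3→2: ·
after 8 — deliver 2→0: n0:foll/b7/[-]
after 9 — deliver 0→2: ·
after 10 — propose(2,'r'): ·
after 11 — deliver 2→4: n4:foll/b7/[r]
after 12 — deliver 4→2: ·
after 13 — deliver 2→3: n3:foll/b7/[r]
after 14 — crash(1): n1:✗foll/b7/[-]
after 15 — propose(2,'p'): ·
after 16 — deliver 2→3: n3:foll/b7/[r,p]
after 17 — timeout(2): n2:cand/b12/[-]
after 18 — deliver 0→4: ·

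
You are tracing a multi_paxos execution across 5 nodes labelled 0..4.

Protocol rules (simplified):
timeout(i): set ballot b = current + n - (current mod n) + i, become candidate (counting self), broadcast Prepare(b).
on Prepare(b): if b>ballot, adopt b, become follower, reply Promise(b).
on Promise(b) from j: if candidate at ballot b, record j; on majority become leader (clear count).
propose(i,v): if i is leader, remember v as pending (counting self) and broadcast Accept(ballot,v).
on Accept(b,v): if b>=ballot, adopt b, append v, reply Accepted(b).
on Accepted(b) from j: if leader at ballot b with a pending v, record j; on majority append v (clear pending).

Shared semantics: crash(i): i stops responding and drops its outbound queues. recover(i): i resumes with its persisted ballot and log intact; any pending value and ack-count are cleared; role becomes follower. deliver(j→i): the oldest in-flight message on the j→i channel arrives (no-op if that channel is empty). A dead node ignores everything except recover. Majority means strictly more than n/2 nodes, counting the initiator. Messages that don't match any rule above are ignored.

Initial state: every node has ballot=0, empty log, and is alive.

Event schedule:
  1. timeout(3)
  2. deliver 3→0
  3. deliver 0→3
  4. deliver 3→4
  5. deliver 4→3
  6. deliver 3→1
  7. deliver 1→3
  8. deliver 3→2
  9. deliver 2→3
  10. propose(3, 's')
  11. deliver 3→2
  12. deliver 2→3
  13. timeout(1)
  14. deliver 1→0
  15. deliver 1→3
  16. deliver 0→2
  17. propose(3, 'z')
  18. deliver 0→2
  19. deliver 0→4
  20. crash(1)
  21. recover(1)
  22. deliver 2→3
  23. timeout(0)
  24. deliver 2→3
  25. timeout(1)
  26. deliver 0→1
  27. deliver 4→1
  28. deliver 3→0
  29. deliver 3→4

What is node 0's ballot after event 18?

step 1 timeout(3): 3={cand,b=8,log=-}
step 2 deliver 3→0: 0={foll,b=8,log=-}
step 3 deliver 0→3: —
step 4 deliver 3→4: 4={foll,b=8,log=-}
step 5 deliver 4→3: 3={lead,b=8,log=-}
step 6 deliver 3→1: 1={foll,b=8,log=-}
step 7 deliver 1→3: —
step 8 deliver 3→2: 2={foll,b=8,log=-}
step 9 deliver 2→3: —
step 10 propose(3,'s'): —
step 11 deliver 3→2: 2={foll,b=8,log=s}
step 12 deliver 2→3: —
step 13 timeout(1): 1={cand,b=11,log=-}
step 14 deliver 1→0: 0={foll,b=11,log=-}
step 15 deliver 1→3: 3={foll,b=11,log=-}
step 16 deliver 0→2: —
step 17 propose(3,'z'): —
step 18 deliver 0→2: —

11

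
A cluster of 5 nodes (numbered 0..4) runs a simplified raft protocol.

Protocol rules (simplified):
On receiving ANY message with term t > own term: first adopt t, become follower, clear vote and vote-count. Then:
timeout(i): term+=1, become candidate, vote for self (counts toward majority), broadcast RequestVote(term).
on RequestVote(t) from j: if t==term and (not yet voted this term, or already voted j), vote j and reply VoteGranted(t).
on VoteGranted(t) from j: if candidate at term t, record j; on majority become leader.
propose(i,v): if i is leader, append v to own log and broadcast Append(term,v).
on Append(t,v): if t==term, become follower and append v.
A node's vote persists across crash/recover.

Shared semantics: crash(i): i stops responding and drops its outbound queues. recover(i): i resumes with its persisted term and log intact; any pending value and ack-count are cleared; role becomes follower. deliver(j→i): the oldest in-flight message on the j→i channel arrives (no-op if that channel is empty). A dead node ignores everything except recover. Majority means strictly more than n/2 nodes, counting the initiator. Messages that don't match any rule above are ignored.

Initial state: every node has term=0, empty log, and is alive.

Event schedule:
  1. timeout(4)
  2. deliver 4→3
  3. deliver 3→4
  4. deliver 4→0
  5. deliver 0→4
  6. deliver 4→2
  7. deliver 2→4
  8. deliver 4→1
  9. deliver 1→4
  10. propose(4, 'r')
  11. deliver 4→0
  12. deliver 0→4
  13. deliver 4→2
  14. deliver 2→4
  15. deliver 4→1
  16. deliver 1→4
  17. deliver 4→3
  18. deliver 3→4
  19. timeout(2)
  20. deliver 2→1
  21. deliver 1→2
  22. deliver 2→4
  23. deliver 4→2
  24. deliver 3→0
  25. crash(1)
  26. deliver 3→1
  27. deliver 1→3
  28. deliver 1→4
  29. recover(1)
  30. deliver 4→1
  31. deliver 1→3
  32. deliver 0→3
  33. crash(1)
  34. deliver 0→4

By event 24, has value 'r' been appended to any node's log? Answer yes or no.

yes

after 1 — timeout(4): n4:cand/t1/[-]
after 2 — deliver 4→3: n3:foll/t1/[-]
after 3 — deliver 3→4: ·
after 4 — deliver 4→0: n0:foll/t1/[-]
after 5 — deliver 0→4: n4:lead/t1/[-]
after 6 — deliver 4→2: n2:foll/t1/[-]
after 7 — deliver 2→4: ·
after 8 — deliver 4→1: n1:foll/t1/[-]
after 9 — deliver 1→4: ·
after 10 — propose(4,'r'): n4:lead/t1/[r]
after 11 — deliver 4→0: n0:foll/t1/[r]
after 12 — deliver 0→4: ·
after 13 — deliver 4→2: n2:foll/t1/[r]
after 14 — deliver 2→4: ·
after 15 — deliver 4→1: n1:foll/t1/[r]
after 16 — deliver 1→4: ·
after 17 — deliver 4→3: n3:foll/t1/[r]
after 18 — deliver 3→4: ·
after 19 — timeout(2): n2:cand/t2/[r]
after 20 — deliver 2→1: n1:foll/t2/[r]
after 21 — deliver 1→2: ·
after 22 — deliver 2→4: n4:foll/t2/[r]
after 23 — deliver 4→2: n2:lead/t2/[r]
after 24 — deliver 3→0: ·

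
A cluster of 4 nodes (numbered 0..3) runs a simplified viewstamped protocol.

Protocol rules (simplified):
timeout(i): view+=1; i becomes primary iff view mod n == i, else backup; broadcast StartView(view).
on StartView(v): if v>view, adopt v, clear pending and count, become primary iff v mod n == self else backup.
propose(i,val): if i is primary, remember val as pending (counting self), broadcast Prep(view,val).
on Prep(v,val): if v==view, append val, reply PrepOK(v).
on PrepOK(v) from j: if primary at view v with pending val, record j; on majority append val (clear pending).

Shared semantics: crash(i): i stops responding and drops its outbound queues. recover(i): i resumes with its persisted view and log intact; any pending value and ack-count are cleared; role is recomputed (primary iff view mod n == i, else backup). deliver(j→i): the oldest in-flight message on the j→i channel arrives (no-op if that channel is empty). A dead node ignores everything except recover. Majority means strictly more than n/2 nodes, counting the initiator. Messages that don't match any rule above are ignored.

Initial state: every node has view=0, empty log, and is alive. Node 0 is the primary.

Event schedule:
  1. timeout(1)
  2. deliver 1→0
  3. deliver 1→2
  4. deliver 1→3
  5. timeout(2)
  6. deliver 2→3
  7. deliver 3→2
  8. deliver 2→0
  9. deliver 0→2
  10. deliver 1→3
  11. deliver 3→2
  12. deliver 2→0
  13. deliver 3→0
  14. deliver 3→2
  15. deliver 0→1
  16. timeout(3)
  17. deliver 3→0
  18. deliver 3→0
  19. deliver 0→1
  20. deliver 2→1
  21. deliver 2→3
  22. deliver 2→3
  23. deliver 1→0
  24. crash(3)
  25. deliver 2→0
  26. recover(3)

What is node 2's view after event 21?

2

[1] timeout(1) → N1(prim v1 [-])
[2] deliver 1→0 → N0(back v1 [-])
[3] deliver 1→2 → N2(back v1 [-])
[4] deliver 1→3 → N3(back v1 [-])
[5] timeout(2) → N2(prim v2 [-])
[6] deliver 2→3 → N3(back v2 [-])
[7] deliver 3→2 → ∅
[8] deliver 2→0 → N0(back v2 [-])
[9] deliver 0→2 → ∅
[10] deliver 1→3 → ∅
[11] deliver 3→2 → ∅
[12] deliver 2→0 → ∅
[13] deliver 3→0 → ∅
[14] deliver 3→2 → ∅
[15] deliver 0→1 → ∅
[16] timeout(3) → N3(prim v3 [-])
[17] deliver 3→0 → N0(back v3 [-])
[18] deliver 3→0 → ∅
[19] deliver 0→1 → ∅
[20] deliver 2→1 → N1(back v2 [-])
[21] deliver 2→3 → ∅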